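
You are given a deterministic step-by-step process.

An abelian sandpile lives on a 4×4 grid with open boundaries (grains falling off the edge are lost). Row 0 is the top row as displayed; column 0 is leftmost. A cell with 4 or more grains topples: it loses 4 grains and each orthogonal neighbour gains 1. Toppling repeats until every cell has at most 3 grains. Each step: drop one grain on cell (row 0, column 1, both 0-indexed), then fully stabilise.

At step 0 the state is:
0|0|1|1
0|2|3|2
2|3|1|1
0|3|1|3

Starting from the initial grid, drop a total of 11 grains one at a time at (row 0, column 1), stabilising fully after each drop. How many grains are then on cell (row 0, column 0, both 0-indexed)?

3

t=0: 0|0|1|1
0|2|3|2
2|3|1|1
0|3|1|3
t=1: 0|1|1|1
0|2|3|2
2|3|1|1
0|3|1|3
t=2: 0|2|1|1
0|2|3|2
2|3|1|1
0|3|1|3
t=3: 0|3|1|1
0|2|3|2
2|3|1|1
0|3|1|3
t=4: 1|0|2|1
0|3|3|2
2|3|1|1
0|3|1|3
t=5: 1|1|2|1
0|3|3|2
2|3|1|1
0|3|1|3
t=6: 1|2|2|1
0|3|3|2
2|3|1|1
0|3|1|3
t=7: 1|3|2|1
0|3|3|2
2|3|1|1
0|3|1|3
t=8: 2|2|0|2
1|2|1|3
3|1|3|1
1|0|2|3
t=9: 2|3|0|2
1|2|1|3
3|1|3|1
1|0|2|3
t=10: 3|0|1|2
1|3|1|3
3|1|3|1
1|0|2|3
t=11: 3|1|1|2
1|3|1|3
3|1|3|1
1|0|2|3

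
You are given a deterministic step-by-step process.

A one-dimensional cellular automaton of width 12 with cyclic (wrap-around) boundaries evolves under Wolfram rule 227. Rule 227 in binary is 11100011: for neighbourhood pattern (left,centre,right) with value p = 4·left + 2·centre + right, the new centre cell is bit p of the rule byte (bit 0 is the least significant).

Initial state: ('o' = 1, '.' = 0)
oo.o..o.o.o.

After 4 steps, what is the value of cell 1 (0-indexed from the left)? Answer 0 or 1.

step 0: oo.o..o.o.o.
step 1: .oo..o.o.o.o
step 2: o.o.o.o.o.o.
step 3: .o.o.o.o.o.o
step 4: o.o.o.o.o.o.

0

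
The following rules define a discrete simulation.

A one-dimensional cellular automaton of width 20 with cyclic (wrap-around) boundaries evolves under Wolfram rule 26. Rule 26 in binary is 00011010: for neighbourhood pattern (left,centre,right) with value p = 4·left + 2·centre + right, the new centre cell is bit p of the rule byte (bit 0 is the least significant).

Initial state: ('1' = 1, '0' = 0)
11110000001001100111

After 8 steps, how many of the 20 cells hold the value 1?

7

0) 11110000001001100111
1) 00001000010111011100
2) 00010100100100010010
3) 00100011011010101101
4) 11010110010000001000
5) 10000101101000010101
6) 01001001000100100001
7) 00110110101011010010
8) 01100100000010001101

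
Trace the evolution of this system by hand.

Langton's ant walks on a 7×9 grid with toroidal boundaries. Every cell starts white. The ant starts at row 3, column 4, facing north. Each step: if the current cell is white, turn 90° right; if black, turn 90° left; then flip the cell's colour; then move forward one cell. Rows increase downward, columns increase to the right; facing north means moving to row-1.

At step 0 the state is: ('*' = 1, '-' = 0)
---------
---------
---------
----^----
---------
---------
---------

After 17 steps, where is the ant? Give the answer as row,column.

0) ---------
---------
---------
----^----
---------
---------
---------
1) ---------
---------
---------
----*>---
---------
---------
---------
2) ---------
---------
---------
----**---
-----v---
---------
---------
3) ---------
---------
---------
----**---
----<*---
---------
---------
4) ---------
---------
---------
----^*---
----**---
---------
---------
5) ---------
---------
---------
---<-*---
----**---
---------
---------
6) ---------
---------
---^-----
---*-*---
----**---
---------
---------
7) ---------
---------
---*>----
---*-*---
----**---
---------
---------
8) ---------
---------
---**----
---*v*---
----**---
---------
---------
9) ---------
---------
---**----
---<**---
----**---
---------
---------
10) ---------
---------
---**----
----**---
---v**---
---------
---------
11) ---------
---------
---**----
----**---
--<***---
---------
---------
12) ---------
---------
---**----
--^-**---
--****---
---------
---------
13) ---------
---------
---**----
--*>**---
--****---
---------
---------
14) ---------
---------
---**----
--****---
--*v**---
---------
---------
15) ---------
---------
---**----
--****---
--*->*---
---------
---------
16) ---------
---------
---**----
--**^*---
--*--*---
---------
---------
17) ---------
---------
---**----
--*<-*---
--*--*---
---------
---------

3,3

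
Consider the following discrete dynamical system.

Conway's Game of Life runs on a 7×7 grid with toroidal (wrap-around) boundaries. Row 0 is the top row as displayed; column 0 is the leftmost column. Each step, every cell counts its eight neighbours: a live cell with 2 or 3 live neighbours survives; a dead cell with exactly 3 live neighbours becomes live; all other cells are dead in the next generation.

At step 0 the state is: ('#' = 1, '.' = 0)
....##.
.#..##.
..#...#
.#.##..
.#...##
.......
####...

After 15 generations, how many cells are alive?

20

0) ....##.
.#..##.
..#...#
.#.##..
.#...##
.......
####...
1) #....##
...##.#
###....
.#.##.#
#.#.##.
......#
.####..
2) ##....#
..###..
.#....#
....#.#
###.#..
#.....#
.####..
3) #....#.
..##.##
#.#.#..
..##..#
.#.#...
....###
..##.#.
4) .#...#.
#.##.#.
#...#..
#...#..
#..#..#
.....##
...#...
5) .#.#..#
#.##.#.
#...##.
##.###.
#...#..
#...###
....###
6) .#.#...
#.##.#.
#......
##.#...
.......
#..#...
...#...
7) .#.#...
#.###.#
#..##..
##.....
###....
.......
...##..
8) ##...#.
#....##
....##.
...#..#
#.#....
.###...
..###..
9) ####.#.
##.....
#...#..
...####
#......
....#..
#...#..
10) ..###..
...##..
##.##..
#..####
...#..#
.......
#.#.###
11) .##...#
.#...#.
##.....
.#.....
#..#..#
#..##..
.##.###
12) ...##.#
......#
###....
.##...#
#####.#
.......
....#.#
13) #..##.#
.###.##
..#...#
.....##
...#.##
.##.#.#
...##..
14) ##....#
.#.....
.####..
#...#..
..##...
#.#...#
.#....#
15) .##...#
...#...
#####..
....#..
#.##..#
#.##..#
..#..#.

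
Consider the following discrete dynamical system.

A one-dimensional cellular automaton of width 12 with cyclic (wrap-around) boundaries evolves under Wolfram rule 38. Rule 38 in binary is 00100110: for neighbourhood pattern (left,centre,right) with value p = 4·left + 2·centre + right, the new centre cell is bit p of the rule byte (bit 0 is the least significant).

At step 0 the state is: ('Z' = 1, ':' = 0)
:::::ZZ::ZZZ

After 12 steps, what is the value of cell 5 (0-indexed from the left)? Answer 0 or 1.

[0] :::::ZZ::ZZZ
[1] ::::Z:::Z:::
[2] :::ZZ::ZZ:::
[3] ::Z:::Z:::::
[4] :ZZ::ZZ:::::
[5] Z:::Z:::::::
[6] Z::ZZ::::::Z
[7] ::Z:::::::Z:
[8] :ZZ::::::ZZ:
[9] Z:::::::Z:::
[10] Z::::::ZZ::Z
[11] ::::::Z:::Z:
[12] :::::ZZ::ZZ:

1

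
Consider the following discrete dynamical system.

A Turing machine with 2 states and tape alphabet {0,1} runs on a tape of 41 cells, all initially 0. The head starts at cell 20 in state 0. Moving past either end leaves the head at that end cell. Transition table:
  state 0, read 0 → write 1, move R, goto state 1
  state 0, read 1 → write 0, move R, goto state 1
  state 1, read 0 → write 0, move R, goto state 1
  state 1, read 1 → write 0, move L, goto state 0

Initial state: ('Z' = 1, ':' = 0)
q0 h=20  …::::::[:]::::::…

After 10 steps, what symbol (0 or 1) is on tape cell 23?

0

k=0  q0 h=20  …::::::[:]::::::…
k=1  q1 h=21  …:::::Z[:]::::::…
k=2  q1 h=22  …::::Z:[:]::::::…
k=3  q1 h=23  …:::Z::[:]::::::…
k=4  q1 h=24  …::Z:::[:]::::::…
k=5  q1 h=25  …:Z::::[:]::::::…
k=6  q1 h=26  …Z:::::[:]::::::…
k=7  q1 h=27  …::::::[:]::::::…
k=8  q1 h=28  …::::::[:]::::::…
k=9  q1 h=29  …::::::[:]::::::…
k=10  q1 h=30  …::::::[:]::::::…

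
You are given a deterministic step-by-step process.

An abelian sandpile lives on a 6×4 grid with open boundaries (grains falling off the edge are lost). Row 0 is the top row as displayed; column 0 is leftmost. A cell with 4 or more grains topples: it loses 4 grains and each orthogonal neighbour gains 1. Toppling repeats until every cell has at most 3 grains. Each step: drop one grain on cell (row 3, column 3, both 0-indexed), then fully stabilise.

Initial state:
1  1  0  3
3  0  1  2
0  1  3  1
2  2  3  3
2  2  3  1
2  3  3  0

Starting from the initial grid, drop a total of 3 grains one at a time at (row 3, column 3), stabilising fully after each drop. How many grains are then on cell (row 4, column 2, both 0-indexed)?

2

k=0  1  1  0  3
3  0  1  2
0  1  3  1
2  2  3  3
2  2  3  1
2  3  3  0
k=1  1  1  0  3
3  0  2  2
0  3  0  3
3  0  3  1
3  1  2  3
3  1  1  1
k=2  1  1  0  3
3  0  2  2
0  3  0  3
3  0  3  2
3  1  2  3
3  1  1  1
k=3  1  1  0  3
3  0  2  2
0  3  0  3
3  0  3  3
3  1  2  3
3  1  1  1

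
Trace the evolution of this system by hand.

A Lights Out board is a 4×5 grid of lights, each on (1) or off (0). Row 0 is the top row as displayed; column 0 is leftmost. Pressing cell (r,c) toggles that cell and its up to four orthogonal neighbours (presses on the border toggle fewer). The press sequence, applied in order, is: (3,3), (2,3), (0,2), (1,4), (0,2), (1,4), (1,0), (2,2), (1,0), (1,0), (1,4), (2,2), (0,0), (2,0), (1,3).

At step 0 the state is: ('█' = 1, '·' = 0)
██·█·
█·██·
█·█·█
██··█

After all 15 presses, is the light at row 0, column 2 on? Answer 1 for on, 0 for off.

gen 0: ██·█·
█·██·
█·█·█
██··█
gen 1: ██·█·
█·██·
█·███
████·
gen 2: ██·█·
█·█··
█····
███··
gen 3: █·█··
█····
█····
███··
gen 4: █·█·█
█··██
█···█
███··
gen 5: ██·██
█·███
█···█
███··
gen 6: ██·█·
█·█··
█····
███··
gen 7: ·█·█·
·██··
·····
███··
gen 8: ·█·█·
·█···
·███·
██···
gen 9: ██·█·
█····
████·
██···
gen 10: ·█·█·
·█···
·███·
██···
gen 11: ·█·██
·█·██
·████
██···
gen 12: ·█·██
·████
····█
███··
gen 13: █··██
█████
····█
███··
gen 14: █··██
·████
██··█
·██··
gen 15: █···█
·█···
██·██
·██··

0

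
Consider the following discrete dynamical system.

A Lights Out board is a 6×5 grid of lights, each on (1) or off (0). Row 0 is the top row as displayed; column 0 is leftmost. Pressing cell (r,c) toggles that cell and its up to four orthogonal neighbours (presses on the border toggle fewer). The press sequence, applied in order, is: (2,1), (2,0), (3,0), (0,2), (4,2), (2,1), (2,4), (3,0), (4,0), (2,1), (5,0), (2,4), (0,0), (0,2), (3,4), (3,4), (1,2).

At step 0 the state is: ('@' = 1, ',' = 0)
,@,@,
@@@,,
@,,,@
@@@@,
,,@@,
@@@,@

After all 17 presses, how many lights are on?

0) ,@,@,
@@@,,
@,,,@
@@@@,
,,@@,
@@@,@
1) ,@,@,
@,@,,
,@@,@
@,@@,
,,@@,
@@@,@
2) ,@,@,
,,@,,
@,@,@
,,@@,
,,@@,
@@@,@
3) ,@,@,
,,@,,
,,@,@
@@@@,
@,@@,
@@@,@
4) ,,@,,
,,,,,
,,@,@
@@@@,
@,@@,
@@@,@
5) ,,@,,
,,,,,
,,@,@
@@,@,
@@,,,
@@,,@
6) ,,@,,
,@,,,
@@,,@
@,,@,
@@,,,
@@,,@
7) ,,@,,
,@,,@
@@,@,
@,,@@
@@,,,
@@,,@
8) ,,@,,
,@,,@
,@,@,
,@,@@
,@,,,
@@,,@
9) ,,@,,
,@,,@
,@,@,
@@,@@
@,,,,
,@,,@
10) ,,@,,
,,,,@
@,@@,
@,,@@
@,,,,
,@,,@
11) ,,@,,
,,,,@
@,@@,
@,,@@
,,,,,
@,,,@
12) ,,@,,
,,,,,
@,@,@
@,,@,
,,,,,
@,,,@
13) @@@,,
@,,,,
@,@,@
@,,@,
,,,,,
@,,,@
14) @,,@,
@,@,,
@,@,@
@,,@,
,,,,,
@,,,@
15) @,,@,
@,@,,
@,@,,
@,,,@
,,,,@
@,,,@
16) @,,@,
@,@,,
@,@,@
@,,@,
,,,,,
@,,,@
17) @,@@,
@@,@,
@,,,@
@,,@,
,,,,,
@,,,@

12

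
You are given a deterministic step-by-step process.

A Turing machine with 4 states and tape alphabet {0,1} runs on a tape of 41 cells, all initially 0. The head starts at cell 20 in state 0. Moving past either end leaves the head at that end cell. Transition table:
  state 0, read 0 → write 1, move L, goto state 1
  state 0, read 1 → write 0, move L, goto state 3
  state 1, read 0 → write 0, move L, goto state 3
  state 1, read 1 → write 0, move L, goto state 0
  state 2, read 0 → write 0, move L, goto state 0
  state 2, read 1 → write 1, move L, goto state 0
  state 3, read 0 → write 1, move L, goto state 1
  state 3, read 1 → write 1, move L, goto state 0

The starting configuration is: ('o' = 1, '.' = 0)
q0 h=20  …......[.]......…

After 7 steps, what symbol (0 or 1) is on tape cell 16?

step 0: q0 h=20  …......[.]......…
step 1: q1 h=19  …......[.]o.....…
step 2: q3 h=18  …......[.].o....…
step 3: q1 h=17  …......[.]o.o...…
step 4: q3 h=16  …......[.].o.o..…
step 5: q1 h=15  …......[.]o.o.o.…
step 6: q3 h=14  …......[.].o.o.o…
step 7: q1 h=13  …......[.]o.o.o.…

1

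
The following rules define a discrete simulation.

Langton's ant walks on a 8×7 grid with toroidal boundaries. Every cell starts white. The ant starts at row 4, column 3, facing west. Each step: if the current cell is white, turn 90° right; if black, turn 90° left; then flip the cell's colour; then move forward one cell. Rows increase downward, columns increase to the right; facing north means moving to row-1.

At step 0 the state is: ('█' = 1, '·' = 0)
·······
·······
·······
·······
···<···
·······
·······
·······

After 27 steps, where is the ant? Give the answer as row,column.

k=0  ·······
·······
·······
·······
···<···
·······
·······
·······
k=1  ·······
·······
·······
···^···
···█···
·······
·······
·······
k=2  ·······
·······
·······
···█>··
···█···
·······
·······
·······
k=3  ·······
·······
·······
···██··
···█v··
·······
·······
·······
k=4  ·······
·······
·······
···██··
···<█··
·······
·······
·······
k=5  ·······
·······
·······
···██··
····█··
···v···
·······
·······
k=6  ·······
·······
·······
···██··
····█··
··<█···
·······
·······
k=7  ·······
·······
·······
···██··
··^·█··
··██···
·······
·······
k=8  ·······
·······
·······
···██··
··█>█··
··██···
·······
·······
k=9  ·······
·······
·······
···██··
··███··
··█v···
·······
·······
k=10  ·······
·······
·······
···██··
··███··
··█·>··
·······
·······
k=11  ·······
·······
·······
···██··
··███··
··█·█··
····v··
·······
k=12  ·······
·······
·······
···██··
··███··
··█·█··
···<█··
·······
k=13  ·······
·······
·······
···██··
··███··
··█^█··
···██··
·······
k=14  ·······
·······
·······
···██··
··███··
··██>··
···██··
·······
k=15  ·······
·······
·······
···██··
··██^··
··██···
···██··
·······
k=16  ·······
·······
·······
···██··
··█<···
··██···
···██··
·······
k=17  ·······
·······
·······
···██··
··█····
··█v···
···██··
·······
k=18  ·······
·······
·······
···██··
··█····
··█·>··
···██··
·······
k=19  ·······
·······
·······
···██··
··█····
··█·█··
···█v··
·······
k=20  ·······
·······
·······
···██··
··█····
··█·█··
···█·>·
·······
k=21  ·······
·······
·······
···██··
··█····
··█·█··
···█·█·
·····v·
k=22  ·······
·······
·······
···██··
··█····
··█·█··
···█·█·
····<█·
k=23  ·······
·······
·······
···██··
··█····
··█·█··
···█^█·
····██·
k=24  ·······
·······
·······
···██··
··█····
··█·█··
···██>·
····██·
k=25  ·······
·······
·······
···██··
··█····
··█·█^·
···██··
····██·
k=26  ·······
·······
·······
···██··
··█····
··█·██>
···██··
····██·
k=27  ·······
·······
·······
···██··
··█····
··█·███
···██·v
····██·

6,6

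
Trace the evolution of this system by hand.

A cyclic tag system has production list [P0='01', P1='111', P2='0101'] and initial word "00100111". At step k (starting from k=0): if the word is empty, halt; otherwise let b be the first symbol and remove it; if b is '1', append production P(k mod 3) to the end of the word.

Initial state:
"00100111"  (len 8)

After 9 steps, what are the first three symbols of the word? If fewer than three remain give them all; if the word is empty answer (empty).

0) "00100111"  (len 8)
1) "0100111"  (len 7)
2) "100111"  (len 6)
3) "001110101"  (len 9)
4) "01110101"  (len 8)
5) "1110101"  (len 7)
6) "1101010101"  (len 10)
7) "10101010101"  (len 11)
8) "0101010101111"  (len 13)
9) "101010101111"  (len 12)

101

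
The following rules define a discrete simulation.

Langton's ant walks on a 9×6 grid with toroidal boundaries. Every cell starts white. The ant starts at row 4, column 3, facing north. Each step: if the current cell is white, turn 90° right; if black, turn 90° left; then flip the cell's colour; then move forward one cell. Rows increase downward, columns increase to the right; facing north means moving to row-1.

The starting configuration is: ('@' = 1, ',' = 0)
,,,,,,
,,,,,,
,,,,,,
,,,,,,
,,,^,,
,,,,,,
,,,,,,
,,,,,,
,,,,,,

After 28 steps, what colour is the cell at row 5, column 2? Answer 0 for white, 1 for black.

1

[0] ,,,,,,
,,,,,,
,,,,,,
,,,,,,
,,,^,,
,,,,,,
,,,,,,
,,,,,,
,,,,,,
[1] ,,,,,,
,,,,,,
,,,,,,
,,,,,,
,,,@>,
,,,,,,
,,,,,,
,,,,,,
,,,,,,
[2] ,,,,,,
,,,,,,
,,,,,,
,,,,,,
,,,@@,
,,,,v,
,,,,,,
,,,,,,
,,,,,,
[3] ,,,,,,
,,,,,,
,,,,,,
,,,,,,
,,,@@,
,,,<@,
,,,,,,
,,,,,,
,,,,,,
[4] ,,,,,,
,,,,,,
,,,,,,
,,,,,,
,,,^@,
,,,@@,
,,,,,,
,,,,,,
,,,,,,
[5] ,,,,,,
,,,,,,
,,,,,,
,,,,,,
,,<,@,
,,,@@,
,,,,,,
,,,,,,
,,,,,,
[6] ,,,,,,
,,,,,,
,,,,,,
,,^,,,
,,@,@,
,,,@@,
,,,,,,
,,,,,,
,,,,,,
[7] ,,,,,,
,,,,,,
,,,,,,
,,@>,,
,,@,@,
,,,@@,
,,,,,,
,,,,,,
,,,,,,
[8] ,,,,,,
,,,,,,
,,,,,,
,,@@,,
,,@v@,
,,,@@,
,,,,,,
,,,,,,
,,,,,,
[9] ,,,,,,
,,,,,,
,,,,,,
,,@@,,
,,<@@,
,,,@@,
,,,,,,
,,,,,,
,,,,,,
[10] ,,,,,,
,,,,,,
,,,,,,
,,@@,,
,,,@@,
,,v@@,
,,,,,,
,,,,,,
,,,,,,
[11] ,,,,,,
,,,,,,
,,,,,,
,,@@,,
,,,@@,
,<@@@,
,,,,,,
,,,,,,
,,,,,,
[12] ,,,,,,
,,,,,,
,,,,,,
,,@@,,
,^,@@,
,@@@@,
,,,,,,
,,,,,,
,,,,,,
[13] ,,,,,,
,,,,,,
,,,,,,
,,@@,,
,@>@@,
,@@@@,
,,,,,,
,,,,,,
,,,,,,
[14] ,,,,,,
,,,,,,
,,,,,,
,,@@,,
,@@@@,
,@v@@,
,,,,,,
,,,,,,
,,,,,,
[15] ,,,,,,
,,,,,,
,,,,,,
,,@@,,
,@@@@,
,@,>@,
,,,,,,
,,,,,,
,,,,,,
[16] ,,,,,,
,,,,,,
,,,,,,
,,@@,,
,@@^@,
,@,,@,
,,,,,,
,,,,,,
,,,,,,
[17] ,,,,,,
,,,,,,
,,,,,,
,,@@,,
,@<,@,
,@,,@,
,,,,,,
,,,,,,
,,,,,,
[18] ,,,,,,
,,,,,,
,,,,,,
,,@@,,
,@,,@,
,@v,@,
,,,,,,
,,,,,,
,,,,,,
[19] ,,,,,,
,,,,,,
,,,,,,
,,@@,,
,@,,@,
,<@,@,
,,,,,,
,,,,,,
,,,,,,
[20] ,,,,,,
,,,,,,
,,,,,,
,,@@,,
,@,,@,
,,@,@,
,v,,,,
,,,,,,
,,,,,,
[21] ,,,,,,
,,,,,,
,,,,,,
,,@@,,
,@,,@,
,,@,@,
<@,,,,
,,,,,,
,,,,,,
[22] ,,,,,,
,,,,,,
,,,,,,
,,@@,,
,@,,@,
^,@,@,
@@,,,,
,,,,,,
,,,,,,
[23] ,,,,,,
,,,,,,
,,,,,,
,,@@,,
,@,,@,
@>@,@,
@@,,,,
,,,,,,
,,,,,,
[24] ,,,,,,
,,,,,,
,,,,,,
,,@@,,
,@,,@,
@@@,@,
@v,,,,
,,,,,,
,,,,,,
[25] ,,,,,,
,,,,,,
,,,,,,
,,@@,,
,@,,@,
@@@,@,
@,>,,,
,,,,,,
,,,,,,
[26] ,,,,,,
,,,,,,
,,,,,,
,,@@,,
,@,,@,
@@@,@,
@,@,,,
,,v,,,
,,,,,,
[27] ,,,,,,
,,,,,,
,,,,,,
,,@@,,
,@,,@,
@@@,@,
@,@,,,
,<@,,,
,,,,,,
[28] ,,,,,,
,,,,,,
,,,,,,
,,@@,,
,@,,@,
@@@,@,
@^@,,,
,@@,,,
,,,,,,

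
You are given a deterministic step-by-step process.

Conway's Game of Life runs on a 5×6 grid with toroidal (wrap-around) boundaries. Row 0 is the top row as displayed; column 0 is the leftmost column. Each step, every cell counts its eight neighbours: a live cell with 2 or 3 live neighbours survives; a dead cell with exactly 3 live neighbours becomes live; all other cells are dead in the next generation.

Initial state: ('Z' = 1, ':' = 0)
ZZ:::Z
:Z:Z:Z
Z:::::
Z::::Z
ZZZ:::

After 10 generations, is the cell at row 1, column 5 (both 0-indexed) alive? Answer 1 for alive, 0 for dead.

t=0: ZZ:::Z
:Z:Z:Z
Z:::::
Z::::Z
ZZZ:::
t=1: ::::ZZ
:ZZ:ZZ
:Z::Z:
:::::Z
::Z:::
t=2: ZZZ:ZZ
:ZZ:::
:ZZZZ:
::::::
::::ZZ
t=3: ::Z:Z:
::::::
:Z:Z::
::Z::Z
:Z:ZZ:
t=4: ::Z:Z:
::ZZ::
::Z:::
ZZ::::
:Z::ZZ
t=5: :ZZ:ZZ
:ZZ:::
::ZZ::
ZZZ::Z
:ZZZZZ
t=6: :::::Z
Z:::Z:
:::Z::
:::::Z
::::::
t=7: :::::Z
::::ZZ
::::ZZ
::::::
::::::
t=8: ::::ZZ
Z:::::
::::ZZ
::::::
::::::
t=9: :::::Z
Z:::::
:::::Z
::::::
::::::
t=10: ::::::
Z::::Z
::::::
::::::
::::::

1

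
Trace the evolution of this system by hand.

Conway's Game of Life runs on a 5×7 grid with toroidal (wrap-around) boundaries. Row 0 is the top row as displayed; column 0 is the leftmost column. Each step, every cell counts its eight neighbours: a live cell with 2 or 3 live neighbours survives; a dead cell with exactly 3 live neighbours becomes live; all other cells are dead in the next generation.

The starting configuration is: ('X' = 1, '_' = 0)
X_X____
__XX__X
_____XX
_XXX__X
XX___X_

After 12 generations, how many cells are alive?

6

k=0  X_X____
__XX__X
_____XX
_XXX__X
XX___X_
k=1  X_XX___
XXXX_XX
_X__XXX
_XX_X__
___X___
k=2  X______
_______
_______
XXX_X__
____X__
k=3  _______
_______
_X_____
_X_X___
X__X___
k=4  _______
_______
__X____
XX_____
__X____
k=5  _______
_______
_X_____
_XX____
_X_____
k=6  _______
_______
_XX____
XXX____
_XX____
k=7  _______
_______
X_X____
X__X___
X_X____
k=8  _______
_______
_X_____
X_XX__X
_X_____
k=9  _______
_______
XXX____
X_X____
XXX____
k=10  _X_____
_X_____
X_X____
___X__X
X_X____
k=11  XXX____
XXX____
XXX____
X_XX__X
XXX____
k=12  ___X__X
___X__X
_______
___X__X
_______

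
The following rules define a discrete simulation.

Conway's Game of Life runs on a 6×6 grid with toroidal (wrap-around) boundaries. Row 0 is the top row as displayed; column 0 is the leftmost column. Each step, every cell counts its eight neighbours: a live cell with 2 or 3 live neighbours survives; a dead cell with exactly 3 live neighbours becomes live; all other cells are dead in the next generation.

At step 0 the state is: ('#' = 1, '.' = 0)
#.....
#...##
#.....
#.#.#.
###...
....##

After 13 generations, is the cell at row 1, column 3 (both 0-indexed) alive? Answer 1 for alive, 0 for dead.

1

k=0  #.....
#...##
#.....
#.#.#.
###...
....##
k=1  #.....
##....
#..##.
#.##..
#.#.#.
.....#
k=2  ##...#
##....
#..##.
#.#...
#.#.#.
##...#
k=3  ..#...
..#.#.
#.##..
#.#.#.
..##..
..#.#.
k=4  .##...
..#...
..#.#.
....##
..#.##
.##...
k=5  ...#..
..#...
....##
......
###.##
#.....
k=6  ......
...##.
......
.#.#..
##...#
#.###.
k=7  ..#..#
......
..###.
.##...
.....#
#.###.
k=8  .##.##
..#.#.
.###..
.##.#.
#...##
#####.
k=9  ......
#...##
....#.
....#.
......
......
k=10  .....#
....##
...##.
......
......
......
k=11  ....##
...#.#
...###
......
......
......
k=12  ....##
#..#..
...#.#
....#.
......
......
k=13  ....##
#..#..
...#.#
....#.
......
......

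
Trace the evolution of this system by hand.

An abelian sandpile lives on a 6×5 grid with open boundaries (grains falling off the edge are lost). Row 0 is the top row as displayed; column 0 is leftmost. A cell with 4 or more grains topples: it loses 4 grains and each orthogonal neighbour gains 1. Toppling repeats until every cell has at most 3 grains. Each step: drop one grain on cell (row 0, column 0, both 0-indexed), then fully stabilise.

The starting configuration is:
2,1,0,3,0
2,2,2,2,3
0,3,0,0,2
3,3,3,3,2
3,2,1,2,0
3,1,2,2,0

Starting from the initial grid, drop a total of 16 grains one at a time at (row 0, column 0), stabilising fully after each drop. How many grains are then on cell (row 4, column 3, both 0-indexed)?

3

t=0: 2,1,0,3,0
2,2,2,2,3
0,3,0,0,2
3,3,3,3,2
3,2,1,2,0
3,1,2,2,0
t=1: 3,1,0,3,0
2,2,2,2,3
0,3,0,0,2
3,3,3,3,2
3,2,1,2,0
3,1,2,2,0
t=2: 0,2,0,3,0
3,2,2,2,3
0,3,0,0,2
3,3,3,3,2
3,2,1,2,0
3,1,2,2,0
t=3: 1,2,0,3,0
3,2,2,2,3
0,3,0,0,2
3,3,3,3,2
3,2,1,2,0
3,1,2,2,0
t=4: 2,2,0,3,0
3,2,2,2,3
0,3,0,0,2
3,3,3,3,2
3,2,1,2,0
3,1,2,2,0
t=5: 3,2,0,3,0
3,2,2,2,3
0,3,0,0,2
3,3,3,3,2
3,2,1,2,0
3,1,2,2,0
t=6: 1,3,0,3,0
0,3,2,2,3
1,3,0,0,2
3,3,3,3,2
3,2,1,2,0
3,1,2,2,0
t=7: 2,3,0,3,0
0,3,2,2,3
1,3,0,0,2
3,3,3,3,2
3,2,1,2,0
3,1,2,2,0
t=8: 3,3,0,3,0
0,3,2,2,3
1,3,0,0,2
3,3,3,3,2
3,2,1,2,0
3,1,2,2,0
t=9: 1,1,1,3,0
2,1,3,2,3
3,1,2,1,2
1,3,1,0,3
2,0,3,3,0
0,3,2,2,0
t=10: 2,1,1,3,0
2,1,3,2,3
3,1,2,1,2
1,3,1,0,3
2,0,3,3,0
0,3,2,2,0
t=11: 3,1,1,3,0
2,1,3,2,3
3,1,2,1,2
1,3,1,0,3
2,0,3,3,0
0,3,2,2,0
t=12: 0,2,1,3,0
3,1,3,2,3
3,1,2,1,2
1,3,1,0,3
2,0,3,3,0
0,3,2,2,0
t=13: 1,2,1,3,0
3,1,3,2,3
3,1,2,1,2
1,3,1,0,3
2,0,3,3,0
0,3,2,2,0
t=14: 2,2,1,3,0
3,1,3,2,3
3,1,2,1,2
1,3,1,0,3
2,0,3,3,0
0,3,2,2,0
t=15: 3,2,1,3,0
3,1,3,2,3
3,1,2,1,2
1,3,1,0,3
2,0,3,3,0
0,3,2,2,0
t=16: 1,3,1,3,0
1,2,3,2,3
0,2,2,1,2
2,3,1,0,3
2,0,3,3,0
0,3,2,2,0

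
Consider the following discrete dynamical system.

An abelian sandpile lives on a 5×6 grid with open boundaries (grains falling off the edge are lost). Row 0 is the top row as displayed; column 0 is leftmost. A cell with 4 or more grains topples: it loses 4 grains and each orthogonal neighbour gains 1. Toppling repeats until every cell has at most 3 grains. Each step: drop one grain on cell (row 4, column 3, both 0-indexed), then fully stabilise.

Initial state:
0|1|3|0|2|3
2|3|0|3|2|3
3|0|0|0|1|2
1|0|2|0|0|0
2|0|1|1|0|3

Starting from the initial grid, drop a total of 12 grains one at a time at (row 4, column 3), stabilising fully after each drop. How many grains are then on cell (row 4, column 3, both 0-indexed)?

[0] 0|1|3|0|2|3
2|3|0|3|2|3
3|0|0|0|1|2
1|0|2|0|0|0
2|0|1|1|0|3
[1] 0|1|3|0|2|3
2|3|0|3|2|3
3|0|0|0|1|2
1|0|2|0|0|0
2|0|1|2|0|3
[2] 0|1|3|0|2|3
2|3|0|3|2|3
3|0|0|0|1|2
1|0|2|0|0|0
2|0|1|3|0|3
[3] 0|1|3|0|2|3
2|3|0|3|2|3
3|0|0|0|1|2
1|0|2|1|0|0
2|0|2|0|1|3
[4] 0|1|3|0|2|3
2|3|0|3|2|3
3|0|0|0|1|2
1|0|2|1|0|0
2|0|2|1|1|3
[5] 0|1|3|0|2|3
2|3|0|3|2|3
3|0|0|0|1|2
1|0|2|1|0|0
2|0|2|2|1|3
[6] 0|1|3|0|2|3
2|3|0|3|2|3
3|0|0|0|1|2
1|0|2|1|0|0
2|0|2|3|1|3
[7] 0|1|3|0|2|3
2|3|0|3|2|3
3|0|0|0|1|2
1|0|2|2|0|0
2|0|3|0|2|3
[8] 0|1|3|0|2|3
2|3|0|3|2|3
3|0|0|0|1|2
1|0|2|2|0|0
2|0|3|1|2|3
[9] 0|1|3|0|2|3
2|3|0|3|2|3
3|0|0|0|1|2
1|0|2|2|0|0
2|0|3|2|2|3
[10] 0|1|3|0|2|3
2|3|0|3|2|3
3|0|0|0|1|2
1|0|2|2|0|0
2|0|3|3|2|3
[11] 0|1|3|0|2|3
2|3|0|3|2|3
3|0|0|0|1|2
1|0|3|3|0|0
2|1|0|1|3|3
[12] 0|1|3|0|2|3
2|3|0|3|2|3
3|0|0|0|1|2
1|0|3|3|0|0
2|1|0|2|3|3

2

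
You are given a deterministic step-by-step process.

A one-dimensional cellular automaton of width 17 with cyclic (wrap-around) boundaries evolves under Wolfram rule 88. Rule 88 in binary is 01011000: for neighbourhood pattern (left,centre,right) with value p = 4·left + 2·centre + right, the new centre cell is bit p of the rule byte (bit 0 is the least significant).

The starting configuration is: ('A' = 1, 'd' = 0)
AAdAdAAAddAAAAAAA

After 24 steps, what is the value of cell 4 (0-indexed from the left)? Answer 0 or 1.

0

0) AAdAdAAAddAAAAAAA
1) dAdddAdAAdAdddddd
2) ddAddddAAddAddddd
3) dddAdddAAAddAdddd
4) ddddAddAdAAddAddd
5) dddddAdddAAAddAdd
6) ddddddAddAdAAddAd
7) dddddddAdddAAAddA
8) AdddddddAddAdAAdd
9) dAdddddddAdddAAAd
10) ddAdddddddAddAdAA
11) AddAdddddddAdddAA
12) AAddAdddddddAddAd
13) AAAddAdddddddAddd
14) AdAAddAdddddddAdd
15) ddAAAddAdddddddAd
16) ddAdAAddAdddddddA
17) AdddAAAddAddddddd
18) dAddAdAAddAdddddd
19) ddAdddAAAddAddddd
20) dddAddAdAAddAdddd
21) ddddAdddAAAddAddd
22) dddddAddAdAAddAdd
23) ddddddAdddAAAddAd
24) dddddddAddAdAAddA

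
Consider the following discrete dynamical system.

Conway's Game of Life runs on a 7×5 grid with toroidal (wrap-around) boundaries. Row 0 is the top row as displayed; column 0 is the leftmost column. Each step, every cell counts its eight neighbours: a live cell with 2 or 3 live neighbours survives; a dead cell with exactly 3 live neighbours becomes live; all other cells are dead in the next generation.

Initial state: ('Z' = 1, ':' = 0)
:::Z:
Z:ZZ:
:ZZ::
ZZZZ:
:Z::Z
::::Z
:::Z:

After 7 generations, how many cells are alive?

k=0  :::Z:
Z:ZZ:
:ZZ::
ZZZZ:
:Z::Z
::::Z
:::Z:
k=1  :::Z:
:::ZZ
:::::
:::ZZ
:Z::Z
Z::ZZ
:::ZZ
k=2  ::Z::
:::ZZ
:::::
Z::ZZ
::Z::
::Z::
Z:Z::
k=3  :ZZ:Z
:::Z:
Z::::
:::ZZ
:ZZ:Z
::ZZ:
::ZZ:
k=4  :Z::Z
ZZZZZ
:::Z:
:ZZZZ
ZZ::Z
::::Z
::::Z
k=5  :Z:::
:Z:::
:::::
:Z:::
:Z:::
:::ZZ
:::ZZ
k=6  Z:Z::
:::::
:::::
:::::
Z:Z::
Z:ZZZ
Z:ZZZ
k=7  Z:Z::
:::::
:::::
:::::
Z:Z::
:::::
:::::

4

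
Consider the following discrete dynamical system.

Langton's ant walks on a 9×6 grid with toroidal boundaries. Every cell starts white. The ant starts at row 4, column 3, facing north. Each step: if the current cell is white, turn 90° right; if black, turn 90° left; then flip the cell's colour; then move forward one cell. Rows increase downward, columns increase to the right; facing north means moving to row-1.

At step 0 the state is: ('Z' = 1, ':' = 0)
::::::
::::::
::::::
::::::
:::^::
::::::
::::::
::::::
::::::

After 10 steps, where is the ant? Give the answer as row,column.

5,2

k=0  ::::::
::::::
::::::
::::::
:::^::
::::::
::::::
::::::
::::::
k=1  ::::::
::::::
::::::
::::::
:::Z>:
::::::
::::::
::::::
::::::
k=2  ::::::
::::::
::::::
::::::
:::ZZ:
::::v:
::::::
::::::
::::::
k=3  ::::::
::::::
::::::
::::::
:::ZZ:
:::<Z:
::::::
::::::
::::::
k=4  ::::::
::::::
::::::
::::::
:::^Z:
:::ZZ:
::::::
::::::
::::::
k=5  ::::::
::::::
::::::
::::::
::<:Z:
:::ZZ:
::::::
::::::
::::::
k=6  ::::::
::::::
::::::
::^:::
::Z:Z:
:::ZZ:
::::::
::::::
::::::
k=7  ::::::
::::::
::::::
::Z>::
::Z:Z:
:::ZZ:
::::::
::::::
::::::
k=8  ::::::
::::::
::::::
::ZZ::
::ZvZ:
:::ZZ:
::::::
::::::
::::::
k=9  ::::::
::::::
::::::
::ZZ::
::<ZZ:
:::ZZ:
::::::
::::::
::::::
k=10  ::::::
::::::
::::::
::ZZ::
:::ZZ:
::vZZ:
::::::
::::::
::::::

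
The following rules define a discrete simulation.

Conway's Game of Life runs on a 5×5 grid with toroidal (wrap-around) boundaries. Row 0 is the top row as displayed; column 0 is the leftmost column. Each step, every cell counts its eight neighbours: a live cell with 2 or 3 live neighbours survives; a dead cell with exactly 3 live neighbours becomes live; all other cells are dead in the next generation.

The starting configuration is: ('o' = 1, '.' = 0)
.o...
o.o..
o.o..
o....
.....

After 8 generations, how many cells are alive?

4

k=0  .o...
o.o..
o.o..
o....
.....
k=1  .o...
o.o..
o...o
.o...
.....
k=2  .o...
o...o
o...o
o....
.....
k=3  o....
.o..o
.o...
o...o
.....
k=4  o....
.o...
.o..o
o....
o...o
k=5  oo..o
.o...
.o...
.o...
oo..o
k=6  ..o.o
.oo..
ooo..
.oo..
..o.o
k=7  o.o..
.....
o..o.
.....
o.o..
k=8  .....
.o..o
.....
.o..o
.....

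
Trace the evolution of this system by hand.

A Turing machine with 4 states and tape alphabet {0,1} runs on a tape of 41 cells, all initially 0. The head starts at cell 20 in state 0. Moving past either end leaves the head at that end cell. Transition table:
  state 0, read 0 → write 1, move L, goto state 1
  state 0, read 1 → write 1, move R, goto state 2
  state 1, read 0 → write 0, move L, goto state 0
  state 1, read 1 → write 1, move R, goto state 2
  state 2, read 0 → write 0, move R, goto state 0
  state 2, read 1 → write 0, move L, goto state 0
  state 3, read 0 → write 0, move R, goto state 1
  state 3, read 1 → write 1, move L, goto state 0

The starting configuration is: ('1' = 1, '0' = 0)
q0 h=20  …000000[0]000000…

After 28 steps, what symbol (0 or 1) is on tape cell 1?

0

step 0: q0 h=20  …000000[0]000000…
step 1: q1 h=19  …000000[0]100000…
step 2: q0 h=18  …000000[0]010000…
step 3: q1 h=17  …000000[0]101000…
step 4: q0 h=16  …000000[0]010100…
step 5: q1 h=15  …000000[0]101010…
step 6: q0 h=14  …000000[0]010101…
step 7: q1 h=13  …000000[0]101010…
step 8: q0 h=12  …000000[0]010101…
step 9: q1 h=11  …000000[0]101010…
step 10: q0 h=10  …000000[0]010101…
step 11: q1 h= 9  …000000[0]101010…
step 12: q0 h= 8  …000000[0]010101…
step 13: q1 h= 7  …000000[0]101010…
step 14: q0 h= 6  |000000[0]010101…
step 15: q1 h= 5  |00000[0]101010…
step 16: q0 h= 4  |0000[0]010101…
step 17: q1 h= 3  |000[0]101010…
step 18: q0 h= 2  |00[0]010101…
step 19: q1 h= 1  |0[0]101010…
step 20: q0 h= 0  |[0]010101…
step 21: q1 h= 0  |[1]010101…
step 22: q2 h= 1  |1[0]101010…
step 23: q0 h= 2  |10[1]010101…
step 24: q2 h= 3  |101[0]101010…
step 25: q0 h= 4  |1010[1]010101…
step 26: q2 h= 5  |10101[0]101010…
step 27: q0 h= 6  |101010[1]010101…
step 28: q2 h= 7  …010101[0]101010…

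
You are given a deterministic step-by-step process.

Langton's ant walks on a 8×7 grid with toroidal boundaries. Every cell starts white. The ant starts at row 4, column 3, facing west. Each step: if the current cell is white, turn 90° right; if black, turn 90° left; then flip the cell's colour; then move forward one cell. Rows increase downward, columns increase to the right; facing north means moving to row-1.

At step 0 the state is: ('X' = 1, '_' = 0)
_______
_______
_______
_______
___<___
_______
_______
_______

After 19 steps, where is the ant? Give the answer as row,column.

k=0  _______
_______
_______
_______
___<___
_______
_______
_______
k=1  _______
_______
_______
___^___
___X___
_______
_______
_______
k=2  _______
_______
_______
___X>__
___X___
_______
_______
_______
k=3  _______
_______
_______
___XX__
___Xv__
_______
_______
_______
k=4  _______
_______
_______
___XX__
___<X__
_______
_______
_______
k=5  _______
_______
_______
___XX__
____X__
___v___
_______
_______
k=6  _______
_______
_______
___XX__
____X__
__<X___
_______
_______
k=7  _______
_______
_______
___XX__
__^_X__
__XX___
_______
_______
k=8  _______
_______
_______
___XX__
__X>X__
__XX___
_______
_______
k=9  _______
_______
_______
___XX__
__XXX__
__Xv___
_______
_______
k=10  _______
_______
_______
___XX__
__XXX__
__X_>__
_______
_______
k=11  _______
_______
_______
___XX__
__XXX__
__X_X__
____v__
_______
k=12  _______
_______
_______
___XX__
__XXX__
__X_X__
___<X__
_______
k=13  _______
_______
_______
___XX__
__XXX__
__X^X__
___XX__
_______
k=14  _______
_______
_______
___XX__
__XXX__
__XX>__
___XX__
_______
k=15  _______
_______
_______
___XX__
__XX^__
__XX___
___XX__
_______
k=16  _______
_______
_______
___XX__
__X<___
__XX___
___XX__
_______
k=17  _______
_______
_______
___XX__
__X____
__Xv___
___XX__
_______
k=18  _______
_______
_______
___XX__
__X____
__X_>__
___XX__
_______
k=19  _______
_______
_______
___XX__
__X____
__X_X__
___Xv__
_______

6,4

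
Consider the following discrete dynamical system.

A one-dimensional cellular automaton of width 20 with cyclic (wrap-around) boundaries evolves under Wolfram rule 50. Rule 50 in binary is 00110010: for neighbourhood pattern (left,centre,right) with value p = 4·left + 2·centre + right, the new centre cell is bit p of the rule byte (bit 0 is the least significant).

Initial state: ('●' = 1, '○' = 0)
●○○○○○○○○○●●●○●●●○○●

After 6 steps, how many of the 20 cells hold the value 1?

k=0  ●○○○○○○○○○●●●○●●●○○●
k=1  ○●○○○○○○○●○○○●○○○●●○
k=2  ●○●○○○○○●○●○●○●○●○○●
k=3  ○●○●○○○●○●○●○●○●○●●○
k=4  ●○●○●○●○●○●○●○●○●○○●
k=5  ○●○●○●○●○●○●○●○●○●●○
k=6  ●○●○●○●○●○●○●○●○●○○●

10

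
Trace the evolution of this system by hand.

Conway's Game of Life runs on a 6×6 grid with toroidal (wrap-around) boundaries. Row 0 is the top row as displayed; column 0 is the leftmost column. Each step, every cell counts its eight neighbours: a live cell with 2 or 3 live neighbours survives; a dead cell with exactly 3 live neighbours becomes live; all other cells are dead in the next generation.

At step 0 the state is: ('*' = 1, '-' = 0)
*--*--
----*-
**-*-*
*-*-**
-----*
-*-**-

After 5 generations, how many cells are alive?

step 0: *--*--
----*-
**-*-*
*-*-**
-----*
-*-**-
step 1: --**-*
-****-
-***--
--**--
-**---
*-****
step 2: ------
*-----
------
------
*----*
*----*
step 3: *----*
------
------
------
*----*
*----*
step 4: *----*
------
------
------
*----*
-*--*-
step 5: *----*
------
------
------
*----*
-*--*-

6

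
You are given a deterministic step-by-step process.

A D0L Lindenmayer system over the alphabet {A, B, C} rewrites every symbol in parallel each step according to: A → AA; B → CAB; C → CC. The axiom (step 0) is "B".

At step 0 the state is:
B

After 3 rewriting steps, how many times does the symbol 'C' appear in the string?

7

gen 0: B
gen 1: CAB
gen 2: CCAACAB
gen 3: CCCCAAAACCAACAB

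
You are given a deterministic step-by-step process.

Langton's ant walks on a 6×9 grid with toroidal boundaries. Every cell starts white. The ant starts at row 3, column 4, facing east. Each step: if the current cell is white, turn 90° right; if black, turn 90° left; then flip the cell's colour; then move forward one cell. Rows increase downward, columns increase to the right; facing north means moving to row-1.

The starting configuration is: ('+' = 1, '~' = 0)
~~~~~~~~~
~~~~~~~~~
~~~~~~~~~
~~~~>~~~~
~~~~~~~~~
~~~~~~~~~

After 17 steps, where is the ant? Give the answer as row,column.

2,4

k=0  ~~~~~~~~~
~~~~~~~~~
~~~~~~~~~
~~~~>~~~~
~~~~~~~~~
~~~~~~~~~
k=1  ~~~~~~~~~
~~~~~~~~~
~~~~~~~~~
~~~~+~~~~
~~~~v~~~~
~~~~~~~~~
k=2  ~~~~~~~~~
~~~~~~~~~
~~~~~~~~~
~~~~+~~~~
~~~<+~~~~
~~~~~~~~~
k=3  ~~~~~~~~~
~~~~~~~~~
~~~~~~~~~
~~~^+~~~~
~~~++~~~~
~~~~~~~~~
k=4  ~~~~~~~~~
~~~~~~~~~
~~~~~~~~~
~~~+>~~~~
~~~++~~~~
~~~~~~~~~
k=5  ~~~~~~~~~
~~~~~~~~~
~~~~^~~~~
~~~+~~~~~
~~~++~~~~
~~~~~~~~~
k=6  ~~~~~~~~~
~~~~~~~~~
~~~~+>~~~
~~~+~~~~~
~~~++~~~~
~~~~~~~~~
k=7  ~~~~~~~~~
~~~~~~~~~
~~~~++~~~
~~~+~v~~~
~~~++~~~~
~~~~~~~~~
k=8  ~~~~~~~~~
~~~~~~~~~
~~~~++~~~
~~~+<+~~~
~~~++~~~~
~~~~~~~~~
k=9  ~~~~~~~~~
~~~~~~~~~
~~~~^+~~~
~~~+++~~~
~~~++~~~~
~~~~~~~~~
k=10  ~~~~~~~~~
~~~~~~~~~
~~~<~+~~~
~~~+++~~~
~~~++~~~~
~~~~~~~~~
k=11  ~~~~~~~~~
~~~^~~~~~
~~~+~+~~~
~~~+++~~~
~~~++~~~~
~~~~~~~~~
k=12  ~~~~~~~~~
~~~+>~~~~
~~~+~+~~~
~~~+++~~~
~~~++~~~~
~~~~~~~~~
k=13  ~~~~~~~~~
~~~++~~~~
~~~+v+~~~
~~~+++~~~
~~~++~~~~
~~~~~~~~~
k=14  ~~~~~~~~~
~~~++~~~~
~~~<++~~~
~~~+++~~~
~~~++~~~~
~~~~~~~~~
k=15  ~~~~~~~~~
~~~++~~~~
~~~~++~~~
~~~v++~~~
~~~++~~~~
~~~~~~~~~
k=16  ~~~~~~~~~
~~~++~~~~
~~~~++~~~
~~~~>+~~~
~~~++~~~~
~~~~~~~~~
k=17  ~~~~~~~~~
~~~++~~~~
~~~~^+~~~
~~~~~+~~~
~~~++~~~~
~~~~~~~~~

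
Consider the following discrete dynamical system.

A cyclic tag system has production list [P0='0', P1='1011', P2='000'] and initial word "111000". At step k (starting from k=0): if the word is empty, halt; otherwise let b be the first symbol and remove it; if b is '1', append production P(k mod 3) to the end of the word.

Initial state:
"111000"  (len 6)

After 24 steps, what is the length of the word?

18

0) "111000"  (len 6)
1) "110000"  (len 6)
2) "100001011"  (len 9)
3) "00001011000"  (len 11)
4) "0001011000"  (len 10)
5) "001011000"  (len 9)
6) "01011000"  (len 8)
7) "1011000"  (len 7)
8) "0110001011"  (len 10)
9) "110001011"  (len 9)
10) "100010110"  (len 9)
11) "000101101011"  (len 12)
12) "00101101011"  (len 11)
13) "0101101011"  (len 10)
14) "101101011"  (len 9)
15) "01101011000"  (len 11)
16) "1101011000"  (len 10)
17) "1010110001011"  (len 13)
18) "010110001011000"  (len 15)
19) "10110001011000"  (len 14)
20) "01100010110001011"  (len 17)
21) "1100010110001011"  (len 16)
22) "1000101100010110"  (len 16)
23) "0001011000101101011"  (len 19)
24) "001011000101101011"  (len 18)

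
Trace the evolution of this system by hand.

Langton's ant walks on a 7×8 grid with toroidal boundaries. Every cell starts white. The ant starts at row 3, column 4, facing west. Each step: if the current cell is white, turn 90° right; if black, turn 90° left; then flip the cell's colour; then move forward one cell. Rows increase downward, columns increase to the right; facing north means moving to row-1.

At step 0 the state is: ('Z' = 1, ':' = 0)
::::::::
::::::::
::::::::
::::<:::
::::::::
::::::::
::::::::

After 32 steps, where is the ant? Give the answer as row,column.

gen 0: ::::::::
::::::::
::::::::
::::<:::
::::::::
::::::::
::::::::
gen 1: ::::::::
::::::::
::::^:::
::::Z:::
::::::::
::::::::
::::::::
gen 2: ::::::::
::::::::
::::Z>::
::::Z:::
::::::::
::::::::
::::::::
gen 3: ::::::::
::::::::
::::ZZ::
::::Zv::
::::::::
::::::::
::::::::
gen 4: ::::::::
::::::::
::::ZZ::
::::<Z::
::::::::
::::::::
::::::::
gen 5: ::::::::
::::::::
::::ZZ::
:::::Z::
::::v:::
::::::::
::::::::
gen 6: ::::::::
::::::::
::::ZZ::
:::::Z::
:::<Z:::
::::::::
::::::::
gen 7: ::::::::
::::::::
::::ZZ::
:::^:Z::
:::ZZ:::
::::::::
::::::::
gen 8: ::::::::
::::::::
::::ZZ::
:::Z>Z::
:::ZZ:::
::::::::
::::::::
gen 9: ::::::::
::::::::
::::ZZ::
:::ZZZ::
:::Zv:::
::::::::
::::::::
gen 10: ::::::::
::::::::
::::ZZ::
:::ZZZ::
:::Z:>::
::::::::
::::::::
gen 11: ::::::::
::::::::
::::ZZ::
:::ZZZ::
:::Z:Z::
:::::v::
::::::::
gen 12: ::::::::
::::::::
::::ZZ::
:::ZZZ::
:::Z:Z::
::::<Z::
::::::::
gen 13: ::::::::
::::::::
::::ZZ::
:::ZZZ::
:::Z^Z::
::::ZZ::
::::::::
gen 14: ::::::::
::::::::
::::ZZ::
:::ZZZ::
:::ZZ>::
::::ZZ::
::::::::
gen 15: ::::::::
::::::::
::::ZZ::
:::ZZ^::
:::ZZ:::
::::ZZ::
::::::::
gen 16: ::::::::
::::::::
::::ZZ::
:::Z<:::
:::ZZ:::
::::ZZ::
::::::::
gen 17: ::::::::
::::::::
::::ZZ::
:::Z::::
:::Zv:::
::::ZZ::
::::::::
gen 18: ::::::::
::::::::
::::ZZ::
:::Z::::
:::Z:>::
::::ZZ::
::::::::
gen 19: ::::::::
::::::::
::::ZZ::
:::Z::::
:::Z:Z::
::::Zv::
::::::::
gen 20: ::::::::
::::::::
::::ZZ::
:::Z::::
:::Z:Z::
::::Z:>:
::::::::
gen 21: ::::::::
::::::::
::::ZZ::
:::Z::::
:::Z:Z::
::::Z:Z:
::::::v:
gen 22: ::::::::
::::::::
::::ZZ::
:::Z::::
:::Z:Z::
::::Z:Z:
:::::<Z:
gen 23: ::::::::
::::::::
::::ZZ::
:::Z::::
:::Z:Z::
::::Z^Z:
:::::ZZ:
gen 24: ::::::::
::::::::
::::ZZ::
:::Z::::
:::Z:Z::
::::ZZ>:
:::::ZZ:
gen 25: ::::::::
::::::::
::::ZZ::
:::Z::::
:::Z:Z^:
::::ZZ::
:::::ZZ:
gen 26: ::::::::
::::::::
::::ZZ::
:::Z::::
:::Z:ZZ>
::::ZZ::
:::::ZZ:
gen 27: ::::::::
::::::::
::::ZZ::
:::Z::::
:::Z:ZZZ
::::ZZ:v
:::::ZZ:
gen 28: ::::::::
::::::::
::::ZZ::
:::Z::::
:::Z:ZZZ
::::ZZ<Z
:::::ZZ:
gen 29: ::::::::
::::::::
::::ZZ::
:::Z::::
:::Z:Z^Z
::::ZZZZ
:::::ZZ:
gen 30: ::::::::
::::::::
::::ZZ::
:::Z::::
:::Z:<:Z
::::ZZZZ
:::::ZZ:
gen 31: ::::::::
::::::::
::::ZZ::
:::Z::::
:::Z:::Z
::::ZvZZ
:::::ZZ:
gen 32: ::::::::
::::::::
::::ZZ::
:::Z::::
:::Z:::Z
::::Z:>Z
:::::ZZ:

5,6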